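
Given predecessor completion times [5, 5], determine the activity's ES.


ES = max of all predecessor completion times
Predecessors: [5, 5]
ES = max(5, 5)
= 5


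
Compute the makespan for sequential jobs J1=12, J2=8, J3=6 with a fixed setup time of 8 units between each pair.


Makespan = Σ processing + (n-1) × setup
= (12 + 8 + 6) + (3-1)×8
= 26 + 16
= 42 time units


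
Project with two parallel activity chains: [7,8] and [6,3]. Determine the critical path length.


Path A: 7 + 8 = 15
Path B: 6 + 3 = 9
Critical path = longest = max(15, 9)
= 15 (Path A)


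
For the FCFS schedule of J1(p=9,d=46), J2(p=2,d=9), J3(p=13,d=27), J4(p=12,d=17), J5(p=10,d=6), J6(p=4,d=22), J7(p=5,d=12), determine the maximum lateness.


Lateness per job (L = C - d):
  J1: C=9, d=46, L=-37
  J2: C=11, d=9, L=2
  J3: C=24, d=27, L=-3
  J4: C=36, d=17, L=19
  J5: C=46, d=6, L=40
  J6: C=50, d=22, L=28
  J7: C=55, d=12, L=43
Lmax = max(-37, 2, -3, 19, 40, 28, 43)
= 43


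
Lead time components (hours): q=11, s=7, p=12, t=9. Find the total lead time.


Lead time = queue + setup + processing + transit
= 11 + 7 + 12 + 9
= 39 hours


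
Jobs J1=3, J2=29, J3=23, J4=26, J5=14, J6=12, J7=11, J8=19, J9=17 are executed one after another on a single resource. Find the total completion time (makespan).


Sequential makespan: sum all processing times
= 3 + 29 + 23 + 26 + 14 + 12 + 11 + 19 + 17
= 154 time units


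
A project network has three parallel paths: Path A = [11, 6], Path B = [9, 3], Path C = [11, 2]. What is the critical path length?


Path A: 11 + 6 = 17
Path B: 9 + 3 = 12
Path C: 11 + 2 = 13
Critical path = longest = max(17, 12, 13)
= 17 (Path A)


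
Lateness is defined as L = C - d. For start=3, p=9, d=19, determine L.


Completion = 3 + 9 = 12
Lateness = C - d = 12 - 19
= -7


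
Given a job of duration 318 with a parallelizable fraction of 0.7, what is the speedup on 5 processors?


Amdahl's law: T_p = T × ((1-p) + p/N)
= 318 × ((1-0.7) + 0.7/5)
= 318 × (0.30 + 0.1400)
= 318 × 0.4400
= 139.92
Speedup = 318/139.92
= 2.27×


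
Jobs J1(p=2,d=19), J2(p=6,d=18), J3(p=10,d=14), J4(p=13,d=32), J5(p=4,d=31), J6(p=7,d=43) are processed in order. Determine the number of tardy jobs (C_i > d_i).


Completion vs due date:
  J1: C=2, d=19 → on time
  J2: C=8, d=18 → on time
  J3: C=18, d=14 → TARDY
  J4: C=31, d=32 → on time
  J5: C=35, d=31 → TARDY
  J6: C=42, d=43 → on time
Tardy jobs: J3, J5
Count = 2


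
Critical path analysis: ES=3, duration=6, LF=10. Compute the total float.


EF = ES + duration = 3 + 6 = 9
LS = LF - duration = 10 - 6 = 4
Total Float = LF - EF = 10 - 9
(or LS - ES = 4 - 3)
= 1


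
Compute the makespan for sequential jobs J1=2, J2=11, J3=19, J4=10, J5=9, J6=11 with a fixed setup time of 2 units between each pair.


Makespan = Σ processing + (n-1) × setup
= (2 + 11 + 19 + 10 + 9 + 11) + (6-1)×2
= 62 + 10
= 72 time units


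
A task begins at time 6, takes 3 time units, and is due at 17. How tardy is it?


Completion = start + processing = 6 + 3 = 9
Tardiness = max(0, C - d) = max(0, 9 - 17)
= max(0, -8)
= 0


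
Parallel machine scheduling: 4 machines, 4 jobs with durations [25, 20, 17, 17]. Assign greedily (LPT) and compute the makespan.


Jobs (LPT sorted): [25, 20, 17, 17]
Machines: 4
  J=25 → Machine 1 (load: 0+25=25)
  J=20 → Machine 2 (load: 0+20=20)
  J=17 → Machine 3 (load: 0+17=17)
  J=17 → Machine 4 (load: 0+17=17)
Machine loads: [25, 20, 17, 17]
Makespan = max = 25 time units


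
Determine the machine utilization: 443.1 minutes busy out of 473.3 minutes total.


Utilization = busy / total × 100
= 443.1 / 473.3 × 100
= 93.6%


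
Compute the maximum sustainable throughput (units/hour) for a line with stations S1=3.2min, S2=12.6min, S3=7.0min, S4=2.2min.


Bottleneck = longest station time
Station times: [3.2, 12.6, 7.0, 2.2]
Max = 12.6 min
Rate = 60 / 12.6
= 4.76 units/hour (bottleneck: 12.6min)


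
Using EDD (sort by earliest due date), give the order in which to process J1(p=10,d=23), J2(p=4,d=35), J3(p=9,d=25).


EDD: sort by earliest due date
  J1: d=23, p=10
  J3: d=25, p=9
  J2: d=35, p=4
Order: J1 → J3 → J2


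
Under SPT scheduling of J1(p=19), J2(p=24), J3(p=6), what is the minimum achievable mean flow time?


SPT order: J3 → J1 → J2
Completion times:
  J3: C=6
  J1: C=25
  J2: C=49
Sum = 80, n = 3
Mean flow = 80/3
= 26.67


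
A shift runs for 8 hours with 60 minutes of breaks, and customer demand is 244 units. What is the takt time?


Available = 8×60 - 60 = 420 min
Takt time = 420 / 244
= 1.72 min/unit


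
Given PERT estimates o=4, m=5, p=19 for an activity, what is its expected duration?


te = (o + 4m + p) / 6
= (4 + 4×5 + 19) / 6
= (4 + 20 + 19) / 6
= 43 / 6
= 7.17


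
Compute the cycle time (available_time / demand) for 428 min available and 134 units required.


Cycle time = available time / demand
= 428 / 134
= 3.19 min/unit


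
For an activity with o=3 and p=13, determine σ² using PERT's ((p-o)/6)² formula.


σ² = ((p - o) / 6)² = (p - o)² / 36
= (13 - 3)² / 36
= 10² / 36
= 100 / 36
= 2.7778


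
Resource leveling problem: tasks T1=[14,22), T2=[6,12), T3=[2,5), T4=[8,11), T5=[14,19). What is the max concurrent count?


Check each time point for overlaps:
  t=8: 2 tasks active (T2, T4)
Max concurrent = 2


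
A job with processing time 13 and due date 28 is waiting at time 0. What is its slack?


Slack = due - current_time - processing
= 28 - 0 - 13
= 15


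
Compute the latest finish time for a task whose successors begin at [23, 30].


LF = min of all successor start times
Successors start at: [23, 30]
LF = min(23, 30)
= 23


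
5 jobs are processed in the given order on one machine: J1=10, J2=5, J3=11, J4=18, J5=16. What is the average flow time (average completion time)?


Completion times:
  J1: completes at 10
  J2: completes at 15
  J3: completes at 26
  J4: completes at 44
  J5: completes at 60
Sum = 155
Average = 155/5
= 31.00


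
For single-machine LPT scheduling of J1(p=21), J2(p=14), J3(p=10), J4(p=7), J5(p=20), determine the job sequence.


LPT: sort by longest processing time first
  J1: p=21
  J5: p=20
  J2: p=14
  J3: p=10
  J4: p=7
Order: J1 → J5 → J2 → J3 → J4


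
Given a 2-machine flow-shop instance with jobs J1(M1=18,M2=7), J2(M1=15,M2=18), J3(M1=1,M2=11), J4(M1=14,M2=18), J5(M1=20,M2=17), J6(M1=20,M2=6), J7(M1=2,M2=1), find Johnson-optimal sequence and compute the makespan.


Johnson's rule:
Group 1 (M1≤M2, sort by M1): ['J3', 'J4', 'J2']
Group 2 (M1>M2, sort desc M2): ['J5', 'J1', 'J6', 'J7']
Sequence: J3 → J4 → J2 → J5 → J1 → J6 → J7
Makespan calculation:
  J3: M1 done=1, M2 done=12
  J4: M1 done=15, M2 done=33
  J2: M1 done=30, M2 done=51
  J5: M1 done=50, M2 done=68
  J1: M1 done=68, M2 done=75
  J6: M1 done=88, M2 done=94
  J7: M1 done=90, M2 done=95
= Sequence: J3 → J4 → J2 → J5 → J1 → J6 → J7, Makespan: 95


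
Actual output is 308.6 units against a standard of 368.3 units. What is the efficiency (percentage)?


Efficiency = (actual / standard) × 100
= (308.6 / 368.3) × 100
= 83.8%


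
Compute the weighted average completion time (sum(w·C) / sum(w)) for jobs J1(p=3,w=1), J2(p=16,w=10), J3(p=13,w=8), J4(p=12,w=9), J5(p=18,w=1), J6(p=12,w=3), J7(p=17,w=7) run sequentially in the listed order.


Completion times:
  J1: C=3, w×C=1×3=3
  J2: C=19, w×C=10×19=190
  J3: C=32, w×C=8×32=256
  J4: C=44, w×C=9×44=396
  J5: C=62, w×C=1×62=62
  J6: C=74, w×C=3×74=222
  J7: C=91, w×C=7×91=637
Sum w×C = 1766
Sum w = 39
Weighted avg = 1766/39
= 45.28


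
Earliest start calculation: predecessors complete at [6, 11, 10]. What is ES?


ES = max of all predecessor completion times
Predecessors: [6, 11, 10]
ES = max(6, 11, 10)
= 11


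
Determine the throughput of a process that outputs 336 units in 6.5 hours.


Throughput = units / time
= 336 / 6.5
= 51.7 units/hour


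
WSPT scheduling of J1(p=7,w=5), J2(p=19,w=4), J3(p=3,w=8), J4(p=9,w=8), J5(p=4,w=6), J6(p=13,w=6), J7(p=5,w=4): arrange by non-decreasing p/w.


WSPT (Smith's rule): sort by p/w ascending
  J3: p/w = 3/8 = 0.375
  J5: p/w = 4/6 = 0.667
  J4: p/w = 9/8 = 1.125
  J7: p/w = 5/4 = 1.250
  J1: p/w = 7/5 = 1.400
  J6: p/w = 13/6 = 2.167
  J2: p/w = 19/4 = 4.750
Order: J3 → J5 → J4 → J7 → J1 → J6 → J2


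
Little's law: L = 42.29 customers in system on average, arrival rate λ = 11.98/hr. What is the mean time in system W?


Little's law: L = λW → W = L / λ
= 42.29 / 11.98
= 3.53 hours


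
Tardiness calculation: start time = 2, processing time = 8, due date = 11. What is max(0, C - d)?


Completion = start + processing = 2 + 8 = 10
Tardiness = max(0, C - d) = max(0, 10 - 11)
= max(0, -1)
= 0


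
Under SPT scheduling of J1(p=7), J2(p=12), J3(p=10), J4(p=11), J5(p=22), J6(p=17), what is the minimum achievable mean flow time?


SPT order: J1 → J3 → J4 → J2 → J6 → J5
Completion times:
  J1: C=7
  J3: C=17
  J4: C=28
  J2: C=40
  J6: C=57
  J5: C=79
Sum = 228, n = 6
Mean flow = 228/6
= 38.00


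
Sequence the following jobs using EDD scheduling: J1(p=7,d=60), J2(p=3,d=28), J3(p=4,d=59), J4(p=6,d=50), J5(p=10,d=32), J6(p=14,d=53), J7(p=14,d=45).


EDD: sort by earliest due date
  J2: d=28, p=3
  J5: d=32, p=10
  J7: d=45, p=14
  J4: d=50, p=6
  J6: d=53, p=14
  J3: d=59, p=4
  J1: d=60, p=7
Order: J2 → J5 → J7 → J4 → J6 → J3 → J1


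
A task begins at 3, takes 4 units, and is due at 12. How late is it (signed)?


Completion = 3 + 4 = 7
Lateness = C - d = 7 - 12
= -5


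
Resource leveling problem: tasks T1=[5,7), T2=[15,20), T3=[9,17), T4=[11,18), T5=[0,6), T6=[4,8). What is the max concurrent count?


Check each time point for overlaps:
  t=5: 3 tasks active (T1, T5, T6)
Max concurrent = 3


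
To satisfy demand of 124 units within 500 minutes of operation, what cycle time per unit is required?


Cycle time = available time / demand
= 500 / 124
= 4.03 min/unit


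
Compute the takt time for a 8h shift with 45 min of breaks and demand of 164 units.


Available = 8×60 - 45 = 435 min
Takt time = 435 / 164
= 2.65 min/unit


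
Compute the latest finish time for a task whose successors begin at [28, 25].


LF = min of all successor start times
Successors start at: [28, 25]
LF = min(28, 25)
= 25


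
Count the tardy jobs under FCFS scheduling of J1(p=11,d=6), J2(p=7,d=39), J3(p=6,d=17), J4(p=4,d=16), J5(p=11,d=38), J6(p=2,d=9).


Completion vs due date:
  J1: C=11, d=6 → TARDY
  J2: C=18, d=39 → on time
  J3: C=24, d=17 → TARDY
  J4: C=28, d=16 → TARDY
  J5: C=39, d=38 → TARDY
  J6: C=41, d=9 → TARDY
Tardy jobs: J1, J3, J4, J5, J6
Count = 5


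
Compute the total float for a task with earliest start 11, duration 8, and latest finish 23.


EF = ES + duration = 11 + 8 = 19
LS = LF - duration = 23 - 8 = 15
Total Float = LF - EF = 23 - 19
(or LS - ES = 15 - 11)
= 4


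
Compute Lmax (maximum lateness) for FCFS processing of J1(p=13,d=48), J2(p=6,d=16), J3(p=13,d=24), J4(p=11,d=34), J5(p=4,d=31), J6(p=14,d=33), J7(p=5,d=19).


Lateness per job (L = C - d):
  J1: C=13, d=48, L=-35
  J2: C=19, d=16, L=3
  J3: C=32, d=24, L=8
  J4: C=43, d=34, L=9
  J5: C=47, d=31, L=16
  J6: C=61, d=33, L=28
  J7: C=66, d=19, L=47
Lmax = max(-35, 3, 8, 9, 16, 28, 47)
= 47


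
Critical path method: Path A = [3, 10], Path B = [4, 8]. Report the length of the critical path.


Path A: 3 + 10 = 13
Path B: 4 + 8 = 12
Critical path = longest = max(13, 12)
= 13 (Path A)


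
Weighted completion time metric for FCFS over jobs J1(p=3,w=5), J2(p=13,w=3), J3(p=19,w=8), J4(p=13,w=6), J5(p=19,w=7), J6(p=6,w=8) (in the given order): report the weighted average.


Completion times:
  J1: C=3, w×C=5×3=15
  J2: C=16, w×C=3×16=48
  J3: C=35, w×C=8×35=280
  J4: C=48, w×C=6×48=288
  J5: C=67, w×C=7×67=469
  J6: C=73, w×C=8×73=584
Sum w×C = 1684
Sum w = 37
Weighted avg = 1684/37
= 45.51


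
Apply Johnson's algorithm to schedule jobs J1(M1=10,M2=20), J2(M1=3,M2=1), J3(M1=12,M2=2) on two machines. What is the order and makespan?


Johnson's rule:
Group 1 (M1≤M2, sort by M1): ['J1']
Group 2 (M1>M2, sort desc M2): ['J3', 'J2']
Sequence: J1 → J3 → J2
Makespan calculation:
  J1: M1 done=10, M2 done=30
  J3: M1 done=22, M2 done=32
  J2: M1 done=25, M2 done=33
= Sequence: J1 → J3 → J2, Makespan: 33


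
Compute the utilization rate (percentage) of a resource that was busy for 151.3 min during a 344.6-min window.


Utilization = busy / total × 100
= 151.3 / 344.6 × 100
= 43.9%


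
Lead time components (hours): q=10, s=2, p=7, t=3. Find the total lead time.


Lead time = queue + setup + processing + transit
= 10 + 2 + 7 + 3
= 22 hours


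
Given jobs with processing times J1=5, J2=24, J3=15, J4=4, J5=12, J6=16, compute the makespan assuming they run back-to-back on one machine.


Sequential makespan: sum all processing times
= 5 + 24 + 15 + 4 + 12 + 16
= 76 time units


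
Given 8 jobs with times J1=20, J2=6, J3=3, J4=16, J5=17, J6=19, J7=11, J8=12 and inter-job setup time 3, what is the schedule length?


Makespan = Σ processing + (n-1) × setup
= (20 + 6 + 3 + 16 + 17 + 19 + 11 + 12) + (8-1)×3
= 104 + 21
= 125 time units


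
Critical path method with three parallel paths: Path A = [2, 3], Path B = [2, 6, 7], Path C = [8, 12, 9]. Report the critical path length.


Path A: 2 + 3 = 5
Path B: 2 + 6 + 7 = 15
Path C: 8 + 12 + 9 = 29
Critical path = longest = max(5, 15, 29)
= 29 (Path C)


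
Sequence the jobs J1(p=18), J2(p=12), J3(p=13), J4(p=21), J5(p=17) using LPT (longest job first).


LPT: sort by longest processing time first
  J4: p=21
  J1: p=18
  J5: p=17
  J3: p=13
  J2: p=12
Order: J4 → J1 → J5 → J3 → J2


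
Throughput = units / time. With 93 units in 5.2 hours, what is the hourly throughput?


Throughput = units / time
= 93 / 5.2
= 17.9 units/hour


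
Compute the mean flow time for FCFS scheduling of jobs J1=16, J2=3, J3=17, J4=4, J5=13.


Completion times:
  J1: completes at 16
  J2: completes at 19
  J3: completes at 36
  J4: completes at 40
  J5: completes at 53
Sum = 164
Average = 164/5
= 32.80


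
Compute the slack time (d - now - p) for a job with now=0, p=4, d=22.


Slack = due - current_time - processing
= 22 - 0 - 4
= 18


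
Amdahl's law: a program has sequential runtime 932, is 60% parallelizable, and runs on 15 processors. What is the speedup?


Amdahl's law: T_p = T × ((1-p) + p/N)
= 932 × ((1-0.6) + 0.6/15)
= 932 × (0.40 + 0.0400)
= 932 × 0.4400
= 410.08
Speedup = 932/410.08
= 2.27×


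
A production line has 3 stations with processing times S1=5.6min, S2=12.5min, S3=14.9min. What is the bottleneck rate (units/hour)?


Bottleneck = longest station time
Station times: [5.6, 12.5, 14.9]
Max = 14.9 min
Rate = 60 / 14.9
= 4.03 units/hour (bottleneck: 14.9min)


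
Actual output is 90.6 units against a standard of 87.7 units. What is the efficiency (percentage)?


Efficiency = (actual / standard) × 100
= (90.6 / 87.7) × 100
= 103.3%


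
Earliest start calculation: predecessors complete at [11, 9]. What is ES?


ES = max of all predecessor completion times
Predecessors: [11, 9]
ES = max(11, 9)
= 11


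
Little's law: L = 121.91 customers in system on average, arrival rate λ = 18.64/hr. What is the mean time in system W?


Little's law: L = λW → W = L / λ
= 121.91 / 18.64
= 6.54 hours


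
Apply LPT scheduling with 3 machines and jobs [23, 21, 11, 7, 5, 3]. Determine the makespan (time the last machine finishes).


Jobs (LPT sorted): [23, 21, 11, 7, 5, 3]
Machines: 3
  J=23 → Machine 1 (load: 0+23=23)
  J=21 → Machine 2 (load: 0+21=21)
  J=11 → Machine 3 (load: 0+11=11)
  J=7 → Machine 3 (load: 11+7=18)
  J=5 → Machine 3 (load: 18+5=23)
  J=3 → Machine 2 (load: 21+3=24)
Machine loads: [23, 24, 23]
Makespan = max = 24 time units


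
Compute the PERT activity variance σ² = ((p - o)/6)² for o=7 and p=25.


σ² = ((p - o) / 6)² = (p - o)² / 36
= (25 - 7)² / 36
= 18² / 36
= 324 / 36
= 9.0000


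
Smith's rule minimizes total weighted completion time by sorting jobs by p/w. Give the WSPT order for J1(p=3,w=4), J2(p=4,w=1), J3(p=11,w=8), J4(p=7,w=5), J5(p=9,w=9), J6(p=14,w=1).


WSPT (Smith's rule): sort by p/w ascending
  J1: p/w = 3/4 = 0.750
  J5: p/w = 9/9 = 1.000
  J3: p/w = 11/8 = 1.375
  J4: p/w = 7/5 = 1.400
  J2: p/w = 4/1 = 4.000
  J6: p/w = 14/1 = 14.000
Order: J1 → J5 → J3 → J4 → J2 → J6


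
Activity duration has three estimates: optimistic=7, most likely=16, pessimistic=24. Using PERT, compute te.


te = (o + 4m + p) / 6
= (7 + 4×16 + 24) / 6
= (7 + 64 + 24) / 6
= 95 / 6
= 15.83


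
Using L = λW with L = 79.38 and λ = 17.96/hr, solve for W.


Little's law: L = λW → W = L / λ
= 79.38 / 17.96
= 4.42 hours


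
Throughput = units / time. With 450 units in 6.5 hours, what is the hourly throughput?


Throughput = units / time
= 450 / 6.5
= 69.2 units/hour


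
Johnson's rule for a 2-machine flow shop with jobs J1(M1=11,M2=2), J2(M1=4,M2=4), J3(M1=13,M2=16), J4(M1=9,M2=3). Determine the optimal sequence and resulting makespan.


Johnson's rule:
Group 1 (M1≤M2, sort by M1): ['J2', 'J3']
Group 2 (M1>M2, sort desc M2): ['J4', 'J1']
Sequence: J2 → J3 → J4 → J1
Makespan calculation:
  J2: M1 done=4, M2 done=8
  J3: M1 done=17, M2 done=33
  J4: M1 done=26, M2 done=36
  J1: M1 done=37, M2 done=39
= Sequence: J2 → J3 → J4 → J1, Makespan: 39


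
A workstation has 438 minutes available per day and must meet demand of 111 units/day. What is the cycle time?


Cycle time = available time / demand
= 438 / 111
= 3.95 min/unit


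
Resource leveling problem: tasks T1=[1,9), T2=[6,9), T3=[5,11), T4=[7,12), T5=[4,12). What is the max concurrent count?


Check each time point for overlaps:
  t=7: 5 tasks active (T1, T2, T3, T4, T5)
Max concurrent = 5


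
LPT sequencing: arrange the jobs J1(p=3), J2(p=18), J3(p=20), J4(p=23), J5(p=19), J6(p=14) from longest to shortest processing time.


LPT: sort by longest processing time first
  J4: p=23
  J3: p=20
  J5: p=19
  J2: p=18
  J6: p=14
  J1: p=3
Order: J4 → J3 → J5 → J2 → J6 → J1


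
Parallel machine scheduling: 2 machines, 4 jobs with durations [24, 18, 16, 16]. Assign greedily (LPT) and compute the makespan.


Jobs (LPT sorted): [24, 18, 16, 16]
Machines: 2
  J=24 → Machine 1 (load: 0+24=24)
  J=18 → Machine 2 (load: 0+18=18)
  J=16 → Machine 2 (load: 18+16=34)
  J=16 → Machine 1 (load: 24+16=40)
Machine loads: [40, 34]
Makespan = max = 40 time units


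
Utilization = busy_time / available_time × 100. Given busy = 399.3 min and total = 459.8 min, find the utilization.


Utilization = busy / total × 100
= 399.3 / 459.8 × 100
= 86.8%


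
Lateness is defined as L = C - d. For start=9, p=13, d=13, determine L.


Completion = 9 + 13 = 22
Lateness = C - d = 22 - 13
= 9


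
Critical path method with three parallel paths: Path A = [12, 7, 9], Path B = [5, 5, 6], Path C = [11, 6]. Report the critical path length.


Path A: 12 + 7 + 9 = 28
Path B: 5 + 5 + 6 = 16
Path C: 11 + 6 = 17
Critical path = longest = max(28, 16, 17)
= 28 (Path A)


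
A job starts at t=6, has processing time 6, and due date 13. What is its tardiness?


Completion = start + processing = 6 + 6 = 12
Tardiness = max(0, C - d) = max(0, 12 - 13)
= max(0, -1)
= 0


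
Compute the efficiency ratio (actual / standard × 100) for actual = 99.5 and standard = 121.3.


Efficiency = (actual / standard) × 100
= (99.5 / 121.3) × 100
= 82.0%


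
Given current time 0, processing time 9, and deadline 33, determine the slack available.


Slack = due - current_time - processing
= 33 - 0 - 9
= 24


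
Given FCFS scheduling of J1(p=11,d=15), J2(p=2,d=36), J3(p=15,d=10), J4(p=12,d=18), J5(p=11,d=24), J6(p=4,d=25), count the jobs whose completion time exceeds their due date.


Completion vs due date:
  J1: C=11, d=15 → on time
  J2: C=13, d=36 → on time
  J3: C=28, d=10 → TARDY
  J4: C=40, d=18 → TARDY
  J5: C=51, d=24 → TARDY
  J6: C=55, d=25 → TARDY
Tardy jobs: J3, J4, J5, J6
Count = 4


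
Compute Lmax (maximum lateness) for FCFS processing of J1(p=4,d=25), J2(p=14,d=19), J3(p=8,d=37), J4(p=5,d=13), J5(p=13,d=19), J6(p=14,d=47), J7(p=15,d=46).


Lateness per job (L = C - d):
  J1: C=4, d=25, L=-21
  J2: C=18, d=19, L=-1
  J3: C=26, d=37, L=-11
  J4: C=31, d=13, L=18
  J5: C=44, d=19, L=25
  J6: C=58, d=47, L=11
  J7: C=73, d=46, L=27
Lmax = max(-21, -1, -11, 18, 25, 11, 27)
= 27


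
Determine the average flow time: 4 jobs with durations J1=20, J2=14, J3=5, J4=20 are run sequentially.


Completion times:
  J1: completes at 20
  J2: completes at 34
  J3: completes at 39
  J4: completes at 59
Sum = 152
Average = 152/4
= 38.00


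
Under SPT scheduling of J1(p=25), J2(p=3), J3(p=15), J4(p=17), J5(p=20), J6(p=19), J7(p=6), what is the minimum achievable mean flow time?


SPT order: J2 → J7 → J3 → J4 → J6 → J5 → J1
Completion times:
  J2: C=3
  J7: C=9
  J3: C=24
  J4: C=41
  J6: C=60
  J5: C=80
  J1: C=105
Sum = 322, n = 7
Mean flow = 322/7
= 46.00


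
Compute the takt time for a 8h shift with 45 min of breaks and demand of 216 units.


Available = 8×60 - 45 = 435 min
Takt time = 435 / 216
= 2.01 min/unit


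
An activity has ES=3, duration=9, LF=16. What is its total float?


EF = ES + duration = 3 + 9 = 12
LS = LF - duration = 16 - 9 = 7
Total Float = LF - EF = 16 - 12
(or LS - ES = 7 - 3)
= 4


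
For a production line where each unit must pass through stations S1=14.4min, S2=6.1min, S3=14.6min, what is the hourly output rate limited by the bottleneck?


Bottleneck = longest station time
Station times: [14.4, 6.1, 14.6]
Max = 14.6 min
Rate = 60 / 14.6
= 4.11 units/hour (bottleneck: 14.6min)


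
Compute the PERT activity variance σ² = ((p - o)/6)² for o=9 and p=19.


σ² = ((p - o) / 6)² = (p - o)² / 36
= (19 - 9)² / 36
= 10² / 36
= 100 / 36
= 2.7778


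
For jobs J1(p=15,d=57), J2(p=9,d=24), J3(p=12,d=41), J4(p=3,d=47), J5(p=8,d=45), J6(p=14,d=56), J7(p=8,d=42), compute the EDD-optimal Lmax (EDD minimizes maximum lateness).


EDD order: J2 → J3 → J7 → J5 → J4 → J6 → J1
Completion and lateness:
  J2: C=9, d=24, L=9-24=-15
  J3: C=21, d=41, L=21-41=-20
  J7: C=29, d=42, L=29-42=-13
  J5: C=37, d=45, L=37-45=-8
  J4: C=40, d=47, L=40-47=-7
  J6: C=54, d=56, L=54-56=-2
  J1: C=69, d=57, L=69-57=12
Lmax = max(-15, -20, -13, -8, -7, -2, 12)
= 12


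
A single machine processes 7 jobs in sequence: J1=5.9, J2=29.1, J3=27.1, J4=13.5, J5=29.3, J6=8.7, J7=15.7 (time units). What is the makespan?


Sequential makespan: sum all processing times
= 5.9 + 29.1 + 27.1 + 13.5 + 29.3 + 8.7 + 15.7
= 129.3 time units


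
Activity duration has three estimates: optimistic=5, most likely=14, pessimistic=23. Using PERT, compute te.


te = (o + 4m + p) / 6
= (5 + 4×14 + 23) / 6
= (5 + 56 + 23) / 6
= 84 / 6
= 14.00


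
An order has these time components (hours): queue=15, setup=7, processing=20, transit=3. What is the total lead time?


Lead time = queue + setup + processing + transit
= 15 + 7 + 20 + 3
= 45 hours


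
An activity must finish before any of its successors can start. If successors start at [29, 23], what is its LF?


LF = min of all successor start times
Successors start at: [29, 23]
LF = min(29, 23)
= 23


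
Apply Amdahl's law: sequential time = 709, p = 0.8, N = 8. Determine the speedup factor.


Amdahl's law: T_p = T × ((1-p) + p/N)
= 709 × ((1-0.8) + 0.8/8)
= 709 × (0.20 + 0.1000)
= 709 × 0.3000
= 212.70
Speedup = 709/212.70
= 3.33×


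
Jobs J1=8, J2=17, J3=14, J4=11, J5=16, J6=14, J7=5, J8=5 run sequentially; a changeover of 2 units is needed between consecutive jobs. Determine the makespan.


Makespan = Σ processing + (n-1) × setup
= (8 + 17 + 14 + 11 + 16 + 14 + 5 + 5) + (8-1)×2
= 90 + 14
= 104 time units


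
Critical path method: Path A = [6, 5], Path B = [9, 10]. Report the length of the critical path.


Path A: 6 + 5 = 11
Path B: 9 + 10 = 19
Critical path = longest = max(11, 19)
= 19 (Path B)


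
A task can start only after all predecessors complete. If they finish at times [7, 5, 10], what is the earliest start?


ES = max of all predecessor completion times
Predecessors: [7, 5, 10]
ES = max(7, 5, 10)
= 10


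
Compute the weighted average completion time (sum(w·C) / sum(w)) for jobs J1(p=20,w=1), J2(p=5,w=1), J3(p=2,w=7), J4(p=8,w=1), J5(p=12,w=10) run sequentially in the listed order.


Completion times:
  J1: C=20, w×C=1×20=20
  J2: C=25, w×C=1×25=25
  J3: C=27, w×C=7×27=189
  J4: C=35, w×C=1×35=35
  J5: C=47, w×C=10×47=470
Sum w×C = 739
Sum w = 20
Weighted avg = 739/20
= 36.95


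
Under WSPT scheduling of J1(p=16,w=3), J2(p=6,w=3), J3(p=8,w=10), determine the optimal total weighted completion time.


WSPT order (by p/w): J3 → J2 → J1
  J3: C=8, w·C=10×8=80
  J2: C=14, w·C=3×14=42
  J1: C=30, w·C=3×30=90
Σ w·C = 212
= 212


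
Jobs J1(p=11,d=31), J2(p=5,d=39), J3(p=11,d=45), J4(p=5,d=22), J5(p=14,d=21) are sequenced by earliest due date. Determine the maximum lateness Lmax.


EDD order: J5 → J4 → J1 → J2 → J3
Completion and lateness:
  J5: C=14, d=21, L=14-21=-7
  J4: C=19, d=22, L=19-22=-3
  J1: C=30, d=31, L=30-31=-1
  J2: C=35, d=39, L=35-39=-4
  J3: C=46, d=45, L=46-45=1
Lmax = max(-7, -3, -1, -4, 1)
= 1


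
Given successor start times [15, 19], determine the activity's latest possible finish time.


LF = min of all successor start times
Successors start at: [15, 19]
LF = min(15, 19)
= 15


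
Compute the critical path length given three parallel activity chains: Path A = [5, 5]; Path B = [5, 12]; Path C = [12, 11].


Path A: 5 + 5 = 10
Path B: 5 + 12 = 17
Path C: 12 + 11 = 23
Critical path = longest = max(10, 17, 23)
= 23 (Path C)


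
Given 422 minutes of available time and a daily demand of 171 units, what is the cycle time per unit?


Cycle time = available time / demand
= 422 / 171
= 2.47 min/unit


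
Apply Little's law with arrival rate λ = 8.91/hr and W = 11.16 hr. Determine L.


Little's law: L = λ × W
= 8.91 × 11.16
= 99.44


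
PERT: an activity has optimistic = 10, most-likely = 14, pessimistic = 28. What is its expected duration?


te = (o + 4m + p) / 6
= (10 + 4×14 + 28) / 6
= (10 + 56 + 28) / 6
= 94 / 6
= 15.67


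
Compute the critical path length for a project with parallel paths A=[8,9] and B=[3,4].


Path A: 8 + 9 = 17
Path B: 3 + 4 = 7
Critical path = longest = max(17, 7)
= 17 (Path A)


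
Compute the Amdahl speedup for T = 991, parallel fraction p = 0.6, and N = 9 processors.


Amdahl's law: T_p = T × ((1-p) + p/N)
= 991 × ((1-0.6) + 0.6/9)
= 991 × (0.40 + 0.0667)
= 991 × 0.4667
= 462.47
Speedup = 991/462.47
= 2.14×


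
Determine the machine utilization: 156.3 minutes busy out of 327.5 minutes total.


Utilization = busy / total × 100
= 156.3 / 327.5 × 100
= 47.7%


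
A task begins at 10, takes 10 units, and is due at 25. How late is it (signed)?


Completion = 10 + 10 = 20
Lateness = C - d = 20 - 25
= -5


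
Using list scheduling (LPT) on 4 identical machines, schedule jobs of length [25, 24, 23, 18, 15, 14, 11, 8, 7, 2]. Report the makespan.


Jobs (LPT sorted): [25, 24, 23, 18, 15, 14, 11, 8, 7, 2]
Machines: 4
  J=25 → Machine 1 (load: 0+25=25)
  J=24 → Machine 2 (load: 0+24=24)
  J=23 → Machine 3 (load: 0+23=23)
  J=18 → Machine 4 (load: 0+18=18)
  J=15 → Machine 4 (load: 18+15=33)
  J=14 → Machine 3 (load: 23+14=37)
  J=11 → Machine 2 (load: 24+11=35)
  J=8 → Machine 1 (load: 25+8=33)
  J=7 → Machine 1 (load: 33+7=40)
  J=2 → Machine 4 (load: 33+2=35)
Machine loads: [40, 35, 37, 35]
Makespan = max = 40 time units


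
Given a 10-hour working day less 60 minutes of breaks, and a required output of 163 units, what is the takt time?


Available = 10×60 - 60 = 540 min
Takt time = 540 / 163
= 3.31 min/unit


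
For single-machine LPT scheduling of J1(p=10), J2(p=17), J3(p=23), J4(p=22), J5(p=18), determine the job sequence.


LPT: sort by longest processing time first
  J3: p=23
  J4: p=22
  J5: p=18
  J2: p=17
  J1: p=10
Order: J3 → J4 → J5 → J2 → J1


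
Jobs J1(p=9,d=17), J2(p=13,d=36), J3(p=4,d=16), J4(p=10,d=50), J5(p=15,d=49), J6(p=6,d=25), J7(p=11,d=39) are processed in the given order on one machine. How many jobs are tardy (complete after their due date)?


Completion vs due date:
  J1: C=9, d=17 → on time
  J2: C=22, d=36 → on time
  J3: C=26, d=16 → TARDY
  J4: C=36, d=50 → on time
  J5: C=51, d=49 → TARDY
  J6: C=57, d=25 → TARDY
  J7: C=68, d=39 → TARDY
Tardy jobs: J3, J5, J6, J7
Count = 4


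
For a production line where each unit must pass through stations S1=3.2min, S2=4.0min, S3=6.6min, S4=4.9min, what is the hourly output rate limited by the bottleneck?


Bottleneck = longest station time
Station times: [3.2, 4.0, 6.6, 4.9]
Max = 6.6 min
Rate = 60 / 6.6
= 9.09 units/hour (bottleneck: 6.6min)


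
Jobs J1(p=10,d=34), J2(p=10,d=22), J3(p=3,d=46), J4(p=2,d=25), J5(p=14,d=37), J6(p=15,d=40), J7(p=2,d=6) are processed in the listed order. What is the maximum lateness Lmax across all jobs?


Lateness per job (L = C - d):
  J1: C=10, d=34, L=-24
  J2: C=20, d=22, L=-2
  J3: C=23, d=46, L=-23
  J4: C=25, d=25, L=0
  J5: C=39, d=37, L=2
  J6: C=54, d=40, L=14
  J7: C=56, d=6, L=50
Lmax = max(-24, -2, -23, 0, 2, 14, 50)
= 50


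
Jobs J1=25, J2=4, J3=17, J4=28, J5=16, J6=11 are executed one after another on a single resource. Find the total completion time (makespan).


Sequential makespan: sum all processing times
= 25 + 4 + 17 + 28 + 16 + 11
= 101 time units


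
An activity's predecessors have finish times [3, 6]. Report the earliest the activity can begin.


ES = max of all predecessor completion times
Predecessors: [3, 6]
ES = max(3, 6)
= 6


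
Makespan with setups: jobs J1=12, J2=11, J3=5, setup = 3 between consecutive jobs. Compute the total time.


Makespan = Σ processing + (n-1) × setup
= (12 + 11 + 5) + (3-1)×3
= 28 + 6
= 34 time units


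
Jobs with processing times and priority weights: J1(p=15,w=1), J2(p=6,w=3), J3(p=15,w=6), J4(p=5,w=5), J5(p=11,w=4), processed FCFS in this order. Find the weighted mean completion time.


Completion times:
  J1: C=15, w×C=1×15=15
  J2: C=21, w×C=3×21=63
  J3: C=36, w×C=6×36=216
  J4: C=41, w×C=5×41=205
  J5: C=52, w×C=4×52=208
Sum w×C = 707
Sum w = 19
Weighted avg = 707/19
= 37.21


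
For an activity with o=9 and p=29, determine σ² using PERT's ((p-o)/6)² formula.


σ² = ((p - o) / 6)² = (p - o)² / 36
= (29 - 9)² / 36
= 20² / 36
= 400 / 36
= 11.1111


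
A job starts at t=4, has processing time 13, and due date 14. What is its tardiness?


Completion = start + processing = 4 + 13 = 17
Tardiness = max(0, C - d) = max(0, 17 - 14)
= max(0, 3)
= 3


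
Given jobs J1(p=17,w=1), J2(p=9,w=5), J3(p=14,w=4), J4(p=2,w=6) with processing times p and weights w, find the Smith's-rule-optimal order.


WSPT (Smith's rule): sort by p/w ascending
  J4: p/w = 2/6 = 0.333
  J2: p/w = 9/5 = 1.800
  J3: p/w = 14/4 = 3.500
  J1: p/w = 17/1 = 17.000
Order: J4 → J2 → J3 → J1


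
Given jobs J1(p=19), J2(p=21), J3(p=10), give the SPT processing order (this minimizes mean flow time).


SPT: sort by shortest processing time
  J3: p=10
  J1: p=19
  J2: p=21
Order: J3 → J1 → J2


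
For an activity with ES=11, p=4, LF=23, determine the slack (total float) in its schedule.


EF = ES + duration = 11 + 4 = 15
LS = LF - duration = 23 - 4 = 19
Total Float = LF - EF = 23 - 15
(or LS - ES = 19 - 11)
= 8


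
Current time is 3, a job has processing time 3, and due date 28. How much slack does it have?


Slack = due - current_time - processing
= 28 - 3 - 3
= 22


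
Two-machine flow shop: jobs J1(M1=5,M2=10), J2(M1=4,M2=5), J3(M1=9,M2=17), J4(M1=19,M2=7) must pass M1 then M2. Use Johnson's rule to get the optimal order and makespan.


Johnson's rule:
Group 1 (M1≤M2, sort by M1): ['J2', 'J1', 'J3']
Group 2 (M1>M2, sort desc M2): ['J4']
Sequence: J2 → J1 → J3 → J4
Makespan calculation:
  J2: M1 done=4, M2 done=9
  J1: M1 done=9, M2 done=19
  J3: M1 done=18, M2 done=36
  J4: M1 done=37, M2 done=44
= Sequence: J2 → J1 → J3 → J4, Makespan: 44


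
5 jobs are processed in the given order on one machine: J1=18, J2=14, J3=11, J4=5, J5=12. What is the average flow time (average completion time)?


Completion times:
  J1: completes at 18
  J2: completes at 32
  J3: completes at 43
  J4: completes at 48
  J5: completes at 60
Sum = 201
Average = 201/5
= 40.20


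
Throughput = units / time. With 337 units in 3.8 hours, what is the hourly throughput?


Throughput = units / time
= 337 / 3.8
= 88.7 units/hour


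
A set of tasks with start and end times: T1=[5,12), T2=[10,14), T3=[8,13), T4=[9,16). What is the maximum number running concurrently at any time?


Check each time point for overlaps:
  t=10: 4 tasks active (T1, T2, T3, T4)
Max concurrent = 4


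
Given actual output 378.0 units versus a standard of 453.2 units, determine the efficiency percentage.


Efficiency = (actual / standard) × 100
= (378.0 / 453.2) × 100
= 83.4%


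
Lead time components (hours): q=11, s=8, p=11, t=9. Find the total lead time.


Lead time = queue + setup + processing + transit
= 11 + 8 + 11 + 9
= 39 hours


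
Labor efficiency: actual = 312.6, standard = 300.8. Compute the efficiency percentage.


Efficiency = (actual / standard) × 100
= (312.6 / 300.8) × 100
= 103.9%


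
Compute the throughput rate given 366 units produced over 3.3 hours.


Throughput = units / time
= 366 / 3.3
= 110.9 units/hour


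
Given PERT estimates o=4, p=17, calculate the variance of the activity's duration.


σ² = ((p - o) / 6)² = (p - o)² / 36
= (17 - 4)² / 36
= 13² / 36
= 169 / 36
= 4.6944


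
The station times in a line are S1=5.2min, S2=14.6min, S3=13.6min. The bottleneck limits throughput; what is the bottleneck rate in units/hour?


Bottleneck = longest station time
Station times: [5.2, 14.6, 13.6]
Max = 14.6 min
Rate = 60 / 14.6
= 4.11 units/hour (bottleneck: 14.6min)


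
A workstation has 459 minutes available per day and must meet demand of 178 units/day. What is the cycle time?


Cycle time = available time / demand
= 459 / 178
= 2.58 min/unit


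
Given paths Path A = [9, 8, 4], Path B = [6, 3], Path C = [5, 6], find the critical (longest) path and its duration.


Path A: 9 + 8 + 4 = 21
Path B: 6 + 3 = 9
Path C: 5 + 6 = 11
Critical path = longest = max(21, 9, 11)
= 21 (Path A)


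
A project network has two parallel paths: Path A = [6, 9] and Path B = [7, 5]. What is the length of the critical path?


Path A: 6 + 9 = 15
Path B: 7 + 5 = 12
Critical path = longest = max(15, 12)
= 15 (Path A)


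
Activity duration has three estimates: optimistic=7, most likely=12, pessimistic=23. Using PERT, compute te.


te = (o + 4m + p) / 6
= (7 + 4×12 + 23) / 6
= (7 + 48 + 23) / 6
= 78 / 6
= 13.00


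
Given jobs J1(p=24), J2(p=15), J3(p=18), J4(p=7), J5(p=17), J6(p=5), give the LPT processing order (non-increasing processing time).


LPT: sort by longest processing time first
  J1: p=24
  J3: p=18
  J5: p=17
  J2: p=15
  J4: p=7
  J6: p=5
Order: J1 → J3 → J5 → J2 → J4 → J6


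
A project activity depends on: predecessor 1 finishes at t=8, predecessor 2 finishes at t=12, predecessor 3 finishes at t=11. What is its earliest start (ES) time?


ES = max of all predecessor completion times
Predecessors: [8, 12, 11]
ES = max(8, 12, 11)
= 12


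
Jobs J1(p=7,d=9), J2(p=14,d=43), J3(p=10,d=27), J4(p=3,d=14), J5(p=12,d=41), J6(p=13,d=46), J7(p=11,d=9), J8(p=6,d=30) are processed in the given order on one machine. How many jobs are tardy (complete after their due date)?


Completion vs due date:
  J1: C=7, d=9 → on time
  J2: C=21, d=43 → on time
  J3: C=31, d=27 → TARDY
  J4: C=34, d=14 → TARDY
  J5: C=46, d=41 → TARDY
  J6: C=59, d=46 → TARDY
  J7: C=70, d=9 → TARDY
  J8: C=76, d=30 → TARDY
Tardy jobs: J3, J4, J5, J6, J7, J8
Count = 6


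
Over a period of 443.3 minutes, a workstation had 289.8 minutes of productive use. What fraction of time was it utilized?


Utilization = busy / total × 100
= 289.8 / 443.3 × 100
= 65.4%


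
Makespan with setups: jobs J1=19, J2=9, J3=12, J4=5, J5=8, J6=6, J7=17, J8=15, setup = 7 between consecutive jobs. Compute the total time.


Makespan = Σ processing + (n-1) × setup
= (19 + 9 + 12 + 5 + 8 + 6 + 17 + 15) + (8-1)×7
= 91 + 49
= 140 time units


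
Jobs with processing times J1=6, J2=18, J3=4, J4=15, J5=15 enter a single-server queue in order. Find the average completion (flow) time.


Completion times:
  J1: completes at 6
  J2: completes at 24
  J3: completes at 28
  J4: completes at 43
  J5: completes at 58
Sum = 159
Average = 159/5
= 31.80


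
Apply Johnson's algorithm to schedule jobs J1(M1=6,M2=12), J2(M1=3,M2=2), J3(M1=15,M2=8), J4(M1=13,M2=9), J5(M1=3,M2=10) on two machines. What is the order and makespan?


Johnson's rule:
Group 1 (M1≤M2, sort by M1): ['J5', 'J1']
Group 2 (M1>M2, sort desc M2): ['J4', 'J3', 'J2']
Sequence: J5 → J1 → J4 → J3 → J2
Makespan calculation:
  J5: M1 done=3, M2 done=13
  J1: M1 done=9, M2 done=25
  J4: M1 done=22, M2 done=34
  J3: M1 done=37, M2 done=45
  J2: M1 done=40, M2 done=47
= Sequence: J5 → J1 → J4 → J3 → J2, Makespan: 47


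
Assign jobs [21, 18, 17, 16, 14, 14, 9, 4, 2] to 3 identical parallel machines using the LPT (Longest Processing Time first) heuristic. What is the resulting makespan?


Jobs (LPT sorted): [21, 18, 17, 16, 14, 14, 9, 4, 2]
Machines: 3
  J=21 → Machine 1 (load: 0+21=21)
  J=18 → Machine 2 (load: 0+18=18)
  J=17 → Machine 3 (load: 0+17=17)
  J=16 → Machine 3 (load: 17+16=33)
  J=14 → Machine 2 (load: 18+14=32)
  J=14 → Machine 1 (load: 21+14=35)
  J=9 → Machine 2 (load: 32+9=41)
  J=4 → Machine 3 (load: 33+4=37)
  J=2 → Machine 1 (load: 35+2=37)
Machine loads: [37, 41, 37]
Makespan = max = 41 time units


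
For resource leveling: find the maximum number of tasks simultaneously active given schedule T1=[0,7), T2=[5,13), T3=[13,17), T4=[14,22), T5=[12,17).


Check each time point for overlaps:
  t=14: 3 tasks active (T3, T4, T5)
Max concurrent = 3


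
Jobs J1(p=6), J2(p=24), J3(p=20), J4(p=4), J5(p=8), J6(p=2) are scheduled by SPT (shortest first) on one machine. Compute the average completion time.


SPT order: J6 → J4 → J1 → J5 → J3 → J2
Completion times:
  J6: C=2
  J4: C=6
  J1: C=12
  J5: C=20
  J3: C=40
  J2: C=64
Sum = 144, n = 6
Mean flow = 144/6
= 24.00


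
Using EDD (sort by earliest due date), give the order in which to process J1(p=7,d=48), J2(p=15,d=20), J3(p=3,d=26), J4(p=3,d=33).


EDD: sort by earliest due date
  J2: d=20, p=15
  J3: d=26, p=3
  J4: d=33, p=3
  J1: d=48, p=7
Order: J2 → J3 → J4 → J1


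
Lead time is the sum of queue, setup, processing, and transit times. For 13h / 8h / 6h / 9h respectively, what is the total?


Lead time = queue + setup + processing + transit
= 13 + 8 + 6 + 9
= 36 hours


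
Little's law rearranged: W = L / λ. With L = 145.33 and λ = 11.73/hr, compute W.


Little's law: L = λW → W = L / λ
= 145.33 / 11.73
= 12.39 hours


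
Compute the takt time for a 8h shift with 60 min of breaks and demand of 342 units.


Available = 8×60 - 60 = 420 min
Takt time = 420 / 342
= 1.23 min/unit


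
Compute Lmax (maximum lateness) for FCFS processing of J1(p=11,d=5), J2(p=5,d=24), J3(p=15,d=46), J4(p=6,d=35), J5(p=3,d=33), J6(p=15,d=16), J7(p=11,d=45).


Lateness per job (L = C - d):
  J1: C=11, d=5, L=6
  J2: C=16, d=24, L=-8
  J3: C=31, d=46, L=-15
  J4: C=37, d=35, L=2
  J5: C=40, d=33, L=7
  J6: C=55, d=16, L=39
  J7: C=66, d=45, L=21
Lmax = max(6, -8, -15, 2, 7, 39, 21)
= 39
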